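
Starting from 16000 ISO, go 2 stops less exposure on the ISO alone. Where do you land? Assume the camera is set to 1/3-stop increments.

ISO: 16000 → 12800 → 10000 → 8000 → 6400 → 5000 → 4000 — 2 stops lower (darker).

ISO 4000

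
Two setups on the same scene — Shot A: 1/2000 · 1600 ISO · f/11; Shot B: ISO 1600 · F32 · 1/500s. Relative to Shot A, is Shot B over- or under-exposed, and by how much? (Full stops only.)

Aperture: f/11 → f/16 → f/22 → f/32 — 3 stops smaller aperture (darker).
Shutter speed: 1/2000 → 1/1000 → 1/500 — 2 stops slower (brighter).
ISO: unchanged.
Net: −3 +2 = −1 stop.

1 stop darker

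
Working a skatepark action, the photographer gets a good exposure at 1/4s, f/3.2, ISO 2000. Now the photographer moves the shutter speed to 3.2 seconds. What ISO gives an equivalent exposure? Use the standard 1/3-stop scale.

Shutter speed: 1/4 → 0.3 → 0.4 → 0.5 → 0.6 → 0.8 → 1 → 1.3 → 1.6 → 2 → 2.5 → 3.2 — 3 2/3 stops slower (brighter).
Need 3 2/3 stops darker from the ISO: 2000 → 1600 → 1250 → 1000 → 800 → 640 → 500 → 400 → 320 → 250 → 200 → 160.

ISO 160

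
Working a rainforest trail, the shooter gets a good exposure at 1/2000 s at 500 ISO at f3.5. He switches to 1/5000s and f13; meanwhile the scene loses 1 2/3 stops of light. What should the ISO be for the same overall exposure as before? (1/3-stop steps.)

ISO 51200

Scene light: 1 2/3 stops darker.
Shutter speed: 1/2000 → 1/2500 → 1/3200 → 1/4000 → 1/5000 — 1 1/3 stops faster (darker).
Aperture: f/3.5 → f/4 → f/4.5 → f/5 → f/5.6 → f/6.3 → f/7.1 → f/8 → f/9 → f/10 → f/11 → f/13 — 3 2/3 stops stopped down (darker).
Net so far: 6 2/3 stops darker. ISO: 500 → 640 → 800 → 1000 → 1250 → 1600 → 2000 → 2500 → 3200 → 4000 → 5000 → 6400 → 8000 → 10000 → 12800 → 16000 → 20000 → 25600 → 32000 → 40000 → 51200.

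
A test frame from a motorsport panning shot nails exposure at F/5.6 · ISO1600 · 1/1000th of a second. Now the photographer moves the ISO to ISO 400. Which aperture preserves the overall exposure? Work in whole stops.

ISO: 1600 → 800 → 400 — 2 stops dropped (darker).
Need 2 stops brighter from the aperture: f/5.6 → f/4 → f/2.8.

f/2.8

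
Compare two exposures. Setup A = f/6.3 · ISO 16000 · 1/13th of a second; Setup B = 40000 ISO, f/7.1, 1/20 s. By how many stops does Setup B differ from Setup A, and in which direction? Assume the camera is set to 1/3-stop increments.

Aperture: f/6.3 → f/7.1 — 1/3 stop narrower (darker).
Shutter speed: 1/13 → 1/15 → 1/20 — 2/3 stop shorter (darker).
ISO: 16000 → 20000 → 25600 → 32000 → 40000 — 1 1/3 stops raised (brighter).
Net: −1/3 −2/3 +1 1/3 = +1/3 stops.

1/3 stop brighter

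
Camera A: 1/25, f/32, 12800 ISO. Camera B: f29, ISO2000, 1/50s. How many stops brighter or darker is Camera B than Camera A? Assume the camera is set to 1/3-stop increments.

3 1/3 stops darker

Aperture: f/32 → f/29 — 1/3 stop opened up (brighter).
Shutter speed: 1/25 → 1/30 → 1/40 → 1/50 — 1 stop shorter (darker).
ISO: 12800 → 10000 → 8000 → 6400 → 5000 → 4000 → 3200 → 2500 → 2000 — 2 2/3 stops lower (darker).
Net: +1/3 −1 −2 2/3 = −3 1/3 stops.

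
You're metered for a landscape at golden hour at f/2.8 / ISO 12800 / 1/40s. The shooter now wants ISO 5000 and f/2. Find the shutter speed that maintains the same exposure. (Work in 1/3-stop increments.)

ISO: 12800 → 10000 → 8000 → 6400 → 5000 — 1 1/3 stops dropped (darker).
Aperture: f/2.8 → f/2.5 → f/2.2 → f/2 — 1 stop opened up (brighter).
Net change so far: 1/3 stop darker. Offset with the shutter speed: 1/40 → 1/30.

1/30s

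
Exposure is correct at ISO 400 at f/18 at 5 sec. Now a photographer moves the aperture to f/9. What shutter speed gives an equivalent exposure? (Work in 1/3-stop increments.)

Aperture: f/18 → f/16 → f/14 → f/13 → f/11 → f/10 → f/9 — 2 stops opened up (brighter).
Need 2 stops darker from the shutter speed: 5 → 4 → 3.2 → 2.5 → 2 → 1.6 → 1.3.

1.3 s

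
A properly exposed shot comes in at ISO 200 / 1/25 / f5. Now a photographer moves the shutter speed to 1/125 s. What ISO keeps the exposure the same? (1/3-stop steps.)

ISO 1000

Shutter speed: 1/25 → 1/30 → 1/40 → 1/50 → 1/60 → 1/80 → 1/100 → 1/125 — 2 1/3 stops shorter (darker).
Need 2 1/3 stops brighter from the ISO: 200 → 250 → 320 → 400 → 500 → 640 → 800 → 1000.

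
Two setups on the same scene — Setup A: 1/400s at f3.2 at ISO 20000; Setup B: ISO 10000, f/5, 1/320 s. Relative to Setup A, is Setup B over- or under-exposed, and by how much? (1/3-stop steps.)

Aperture: f/3.2 → f/3.5 → f/4 → f/4.5 → f/5 — 1 1/3 stops smaller aperture (darker).
Shutter speed: 1/400 → 1/320 — 1/3 stop slower (brighter).
ISO: 20000 → 16000 → 12800 → 10000 — 1 stop lower (darker).
Net: −1 1/3 +1/3 −1 = −2 stops.

2 stops darker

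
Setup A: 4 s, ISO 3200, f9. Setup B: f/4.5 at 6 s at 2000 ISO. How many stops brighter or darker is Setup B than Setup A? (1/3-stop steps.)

2 stops brighter

Aperture: f/9 → f/8 → f/7.1 → f/6.3 → f/5.6 → f/5 → f/4.5 — 2 stops larger aperture (brighter).
Shutter speed: 4 → 5 → 6 — 2/3 stop longer (brighter).
ISO: 3200 → 2500 → 2000 — 2/3 stop lower (darker).
Net: +2 +2/3 −2/3 = +2 stops.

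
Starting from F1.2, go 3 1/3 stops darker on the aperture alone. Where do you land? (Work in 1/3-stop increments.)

Aperture: f/1.2 → f/1.4 → f/1.6 → f/1.8 → f/2 → f/2.2 → f/2.5 → f/2.8 → f/3.2 → f/3.5 → f/4 — 3 1/3 stops narrower (darker).

f/4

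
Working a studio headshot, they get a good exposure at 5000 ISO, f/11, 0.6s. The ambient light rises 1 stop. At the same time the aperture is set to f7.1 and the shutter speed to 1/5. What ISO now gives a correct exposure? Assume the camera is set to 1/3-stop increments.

ISO 3200

Scene light: 1 stop brighter.
Aperture: f/11 → f/10 → f/9 → f/8 → f/7.1 — 1 1/3 stops opened up (brighter).
Shutter speed: 0.6 → 0.5 → 0.4 → 0.3 → 1/4 → 1/5 — 1 2/3 stops faster (darker).
Net so far: 2/3 stop brighter. ISO: 5000 → 4000 → 3200.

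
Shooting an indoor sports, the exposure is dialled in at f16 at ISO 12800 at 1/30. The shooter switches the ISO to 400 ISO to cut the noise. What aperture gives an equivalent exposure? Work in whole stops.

f/2.8

ISO: 12800 → 6400 → 3200 → 1600 → 800 → 400 — 5 stops lower (darker).
Need 5 stops brighter from the aperture: f/16 → f/11 → f/8 → f/5.6 → f/4 → f/2.8.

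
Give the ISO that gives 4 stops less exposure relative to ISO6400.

ISO: 6400 → 3200 → 1600 → 800 → 400 — 4 stops dropped (darker).

ISO 400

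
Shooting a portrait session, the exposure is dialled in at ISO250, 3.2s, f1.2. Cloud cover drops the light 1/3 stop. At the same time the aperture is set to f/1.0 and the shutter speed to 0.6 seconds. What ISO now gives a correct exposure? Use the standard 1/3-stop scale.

ISO 1000

Scene light: 1/3 stop darker.
Aperture: f/1.2 → f/1.1 → f/1.0 — 2/3 stop wider (brighter).
Shutter speed: 3.2 → 2.5 → 2 → 1.6 → 1.3 → 1 → 0.8 → 0.6 — 2 1/3 stops faster (darker).
Net so far: 2 stops darker. ISO: 250 → 320 → 400 → 500 → 640 → 800 → 1000.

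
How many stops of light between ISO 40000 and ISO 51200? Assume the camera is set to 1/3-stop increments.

1/3 stop

40000 → 51200 — count the steps: 1 third-stops = 1/3 stop.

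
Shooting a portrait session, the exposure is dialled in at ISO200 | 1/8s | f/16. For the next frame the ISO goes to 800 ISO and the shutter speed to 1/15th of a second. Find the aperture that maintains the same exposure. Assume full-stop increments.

ISO: 200 → 400 → 800 — 2 stops raised (brighter).
Shutter speed: 1/8 → 1/15 — 1 stop shorter (darker).
Net change so far: 1 stop brighter. Offset with the aperture: f/16 → f/22.

f/22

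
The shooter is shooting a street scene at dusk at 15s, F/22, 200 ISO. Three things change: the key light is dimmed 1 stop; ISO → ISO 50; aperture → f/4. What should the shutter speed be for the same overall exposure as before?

Scene light: 1 stop darker.
ISO: 200 → 100 → 50 — 2 stops dropped (darker).
Aperture: f/22 → f/16 → f/11 → f/8 → f/5.6 → f/4 — 5 stops opened up (brighter).
Net so far: 2 stops brighter. Shutter speed: 15 → 8 → 4.

4 s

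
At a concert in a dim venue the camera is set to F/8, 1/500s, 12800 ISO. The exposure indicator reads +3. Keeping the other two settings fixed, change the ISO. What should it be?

Overexposed by 3 stops → need 3 stops darker.
ISO: 12800 → 6400 → 3200 → 1600.

ISO 1600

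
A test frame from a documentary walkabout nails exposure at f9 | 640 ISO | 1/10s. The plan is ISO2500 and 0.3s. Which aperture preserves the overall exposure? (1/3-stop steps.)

f/32

ISO: 640 → 800 → 1000 → 1250 → 1600 → 2000 → 2500 — 2 stops raised (brighter).
Shutter speed: 1/10 → 1/8 → 1/6 → 1/5 → 1/4 → 0.3 — 1 2/3 stops longer (brighter).
Net change so far: 3 2/3 stops brighter. Offset with the aperture: f/9 → f/10 → f/11 → f/13 → f/14 → f/16 → f/18 → f/20 → f/22 → f/25 → f/29 → f/32.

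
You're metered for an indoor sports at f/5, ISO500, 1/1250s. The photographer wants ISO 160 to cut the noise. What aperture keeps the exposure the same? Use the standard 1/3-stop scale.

ISO: 500 → 400 → 320 → 250 → 200 → 160 — 1 2/3 stops dropped (darker).
Need 1 2/3 stops brighter from the aperture: f/5 → f/4.5 → f/4 → f/3.5 → f/3.2 → f/2.8.

f/2.8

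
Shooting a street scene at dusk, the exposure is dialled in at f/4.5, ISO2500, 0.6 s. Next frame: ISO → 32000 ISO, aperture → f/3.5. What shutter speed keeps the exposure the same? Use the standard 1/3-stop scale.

1/30s

ISO: 2500 → 3200 → 4000 → 5000 → 6400 → 8000 → 10000 → 12800 → 16000 → 20000 → 25600 → 32000 — 3 2/3 stops higher (brighter).
Aperture: f/4.5 → f/4 → f/3.5 — 2/3 stop wider (brighter).
Net change so far: 4 1/3 stops brighter. Offset with the shutter speed: 0.6 → 0.5 → 0.4 → 0.3 → 1/4 → 1/5 → 1/6 → 1/8 → 1/10 → 1/13 → 1/15 → 1/20 → 1/25 → 1/30.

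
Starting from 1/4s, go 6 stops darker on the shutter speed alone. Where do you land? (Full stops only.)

1/250s

Shutter speed: 1/4 → 1/8 → 1/15 → 1/30 → 1/60 → 1/125 → 1/250 — 6 stops faster (darker).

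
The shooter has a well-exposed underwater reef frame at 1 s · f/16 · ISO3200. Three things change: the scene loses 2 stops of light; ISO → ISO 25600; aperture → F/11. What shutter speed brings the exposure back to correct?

Scene light: 2 stops darker.
ISO: 3200 → 6400 → 12800 → 25600 — 3 stops higher (brighter).
Aperture: f/16 → f/11 — 1 stop opened up (brighter).
Net so far: 2 stops brighter. Shutter speed: 1 → 1/2 → 1/4.

1/4s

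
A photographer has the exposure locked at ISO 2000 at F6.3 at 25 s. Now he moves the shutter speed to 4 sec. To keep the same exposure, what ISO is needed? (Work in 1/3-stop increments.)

Shutter speed: 25 → 20 → 15 → 13 → 10 → 8 → 6 → 5 → 4 — 2 2/3 stops faster (darker).
Need 2 2/3 stops brighter from the ISO: 2000 → 2500 → 3200 → 4000 → 5000 → 6400 → 8000 → 10000 → 12800.

ISO 12800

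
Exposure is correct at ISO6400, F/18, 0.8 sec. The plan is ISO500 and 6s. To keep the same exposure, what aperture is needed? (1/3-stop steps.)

f/14

ISO: 6400 → 5000 → 4000 → 3200 → 2500 → 2000 → 1600 → 1250 → 1000 → 800 → 640 → 500 — 3 2/3 stops dropped (darker).
Shutter speed: 0.8 → 1 → 1.3 → 1.6 → 2 → 2.5 → 3.2 → 4 → 5 → 6 — 3 stops longer (brighter).
Net change so far: 2/3 stop darker. Offset with the aperture: f/18 → f/16 → f/14.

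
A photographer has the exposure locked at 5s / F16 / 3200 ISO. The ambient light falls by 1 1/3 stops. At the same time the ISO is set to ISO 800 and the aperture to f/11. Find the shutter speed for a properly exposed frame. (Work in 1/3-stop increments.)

25 s

Scene light: 1 1/3 stops darker.
ISO: 3200 → 2500 → 2000 → 1600 → 1250 → 1000 → 800 — 2 stops dropped (darker).
Aperture: f/16 → f/14 → f/13 → f/11 — 1 stop wider (brighter).
Net so far: 2 1/3 stops darker. Shutter speed: 5 → 6 → 8 → 10 → 13 → 15 → 20 → 25.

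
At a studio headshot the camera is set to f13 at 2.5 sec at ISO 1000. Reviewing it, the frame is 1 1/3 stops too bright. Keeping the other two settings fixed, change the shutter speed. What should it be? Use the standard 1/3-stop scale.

1 s

Overexposed by 1 1/3 stops → need 1 1/3 stops darker.
Shutter speed: 2.5 → 2 → 1.6 → 1.3 → 1.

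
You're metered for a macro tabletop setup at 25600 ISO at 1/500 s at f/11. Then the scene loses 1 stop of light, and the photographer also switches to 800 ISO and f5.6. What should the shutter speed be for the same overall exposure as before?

Scene light: 1 stop darker.
ISO: 25600 → 12800 → 6400 → 3200 → 1600 → 800 — 5 stops lower (darker).
Aperture: f/11 → f/8 → f/5.6 — 2 stops wider (brighter).
Net so far: 4 stops darker. Shutter speed: 1/500 → 1/250 → 1/125 → 1/60 → 1/30.

1/30s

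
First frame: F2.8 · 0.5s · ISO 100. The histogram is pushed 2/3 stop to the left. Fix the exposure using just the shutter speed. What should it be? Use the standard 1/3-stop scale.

Underexposed by 2/3 stop → need 2/3 stop brighter.
Shutter speed: 0.5 → 0.6 → 0.8.

0.8 s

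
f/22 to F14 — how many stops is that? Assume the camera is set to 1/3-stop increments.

f/22 → f/20 → f/18 → f/16 → f/14 — count the steps: 4 third-stops = 1 1/3 stops.

1 1/3 stops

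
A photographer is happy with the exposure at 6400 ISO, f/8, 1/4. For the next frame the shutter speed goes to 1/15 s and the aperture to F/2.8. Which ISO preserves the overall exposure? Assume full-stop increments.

Shutter speed: 1/4 → 1/8 → 1/15 — 2 stops faster (darker).
Aperture: f/8 → f/5.6 → f/4 → f/2.8 — 3 stops opened up (brighter).
Net change so far: 1 stop brighter. Offset with the ISO: 6400 → 3200.

ISO 3200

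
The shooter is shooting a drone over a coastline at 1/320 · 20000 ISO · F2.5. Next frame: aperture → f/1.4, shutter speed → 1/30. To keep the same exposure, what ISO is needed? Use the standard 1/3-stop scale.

Aperture: f/2.5 → f/2.2 → f/2 → f/1.8 → f/1.6 → f/1.4 — 1 2/3 stops opened up (brighter).
Shutter speed: 1/320 → 1/250 → 1/200 → 1/160 → 1/125 → 1/100 → 1/80 → 1/60 → 1/50 → 1/40 → 1/30 — 3 1/3 stops longer (brighter).
Net change so far: 5 stops brighter. Offset with the ISO: 20000 → 16000 → 12800 → 10000 → 8000 → 6400 → 5000 → 4000 → 3200 → 2500 → 2000 → 1600 → 1250 → 1000 → 800 → 640.

ISO 640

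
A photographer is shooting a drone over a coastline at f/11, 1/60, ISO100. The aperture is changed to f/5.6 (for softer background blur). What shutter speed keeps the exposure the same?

Aperture: f/11 → f/8 → f/5.6 — 2 stops larger aperture (brighter).
Need 2 stops darker from the shutter speed: 1/60 → 1/125 → 1/250.

1/250s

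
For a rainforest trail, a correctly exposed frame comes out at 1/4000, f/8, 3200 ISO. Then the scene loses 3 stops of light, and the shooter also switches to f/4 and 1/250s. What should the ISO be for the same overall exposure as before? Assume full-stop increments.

Scene light: 3 stops darker.
Aperture: f/8 → f/5.6 → f/4 — 2 stops larger aperture (brighter).
Shutter speed: 1/4000 → 1/2000 → 1/1000 → 1/500 → 1/250 — 4 stops slower (brighter).
Net so far: 3 stops brighter. ISO: 3200 → 1600 → 800 → 400.

ISO 400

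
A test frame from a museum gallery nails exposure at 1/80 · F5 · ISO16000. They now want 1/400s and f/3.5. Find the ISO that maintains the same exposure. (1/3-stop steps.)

Shutter speed: 1/80 → 1/100 → 1/125 → 1/160 → 1/200 → 1/250 → 1/320 → 1/400 — 2 1/3 stops shorter (darker).
Aperture: f/5 → f/4.5 → f/4 → f/3.5 — 1 stop wider (brighter).
Net change so far: 1 1/3 stops darker. Offset with the ISO: 16000 → 20000 → 25600 → 32000 → 40000.

ISO 40000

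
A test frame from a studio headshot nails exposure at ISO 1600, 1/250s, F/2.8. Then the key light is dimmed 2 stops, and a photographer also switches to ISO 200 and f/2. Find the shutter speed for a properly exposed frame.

Scene light: 2 stops darker.
ISO: 1600 → 800 → 400 → 200 — 3 stops lower (darker).
Aperture: f/2.8 → f/2 — 1 stop wider (brighter).
Net so far: 4 stops darker. Shutter speed: 1/250 → 1/125 → 1/60 → 1/30 → 1/15.

1/15s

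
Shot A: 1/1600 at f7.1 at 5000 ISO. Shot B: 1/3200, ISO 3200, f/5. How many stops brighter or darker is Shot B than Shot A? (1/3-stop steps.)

Aperture: f/7.1 → f/6.3 → f/5.6 → f/5 — 1 stop opened up (brighter).
Shutter speed: 1/1600 → 1/2000 → 1/2500 → 1/3200 — 1 stop shorter (darker).
ISO: 5000 → 4000 → 3200 — 2/3 stop lower (darker).
Net: +1 −1 −2/3 = −2/3 stops.

2/3 stop darker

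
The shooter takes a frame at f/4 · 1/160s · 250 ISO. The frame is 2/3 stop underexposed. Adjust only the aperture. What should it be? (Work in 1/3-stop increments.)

Underexposed by 2/3 stop → need 2/3 stop brighter.
Aperture: f/4 → f/3.5 → f/3.2.

f/3.2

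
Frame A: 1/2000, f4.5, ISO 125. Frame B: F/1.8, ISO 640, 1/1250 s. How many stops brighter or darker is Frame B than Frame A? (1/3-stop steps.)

5 2/3 stops brighter

Aperture: f/4.5 → f/4 → f/3.5 → f/3.2 → f/2.8 → f/2.5 → f/2.2 → f/2 → f/1.8 — 2 2/3 stops opened up (brighter).
Shutter speed: 1/2000 → 1/1600 → 1/1250 — 2/3 stop slower (brighter).
ISO: 125 → 160 → 200 → 250 → 320 → 400 → 500 → 640 — 2 1/3 stops higher (brighter).
Net: +2 2/3 +2/3 +2 1/3 = +5 2/3 stops.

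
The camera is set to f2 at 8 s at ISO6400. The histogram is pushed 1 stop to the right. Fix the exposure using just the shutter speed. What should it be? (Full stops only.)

4 s

Overexposed by 1 stop → need 1 stop darker.
Shutter speed: 8 → 4.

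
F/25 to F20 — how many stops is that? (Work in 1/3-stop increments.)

2/3 stop

f/25 → f/22 → f/20 — count the steps: 2 third-stops = 2/3 stop.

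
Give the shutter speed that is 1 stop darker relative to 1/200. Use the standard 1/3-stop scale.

Shutter speed: 1/200 → 1/250 → 1/320 → 1/400 — 1 stop shorter (darker).

1/400s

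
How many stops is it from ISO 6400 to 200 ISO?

5 stops

6400 → 3200 → 1600 → 800 → 400 → 200 — count the steps: 5 stops.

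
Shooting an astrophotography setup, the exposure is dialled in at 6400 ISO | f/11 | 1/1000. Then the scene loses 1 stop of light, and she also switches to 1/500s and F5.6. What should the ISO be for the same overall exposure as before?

ISO 1600

Scene light: 1 stop darker.
Shutter speed: 1/1000 → 1/500 — 1 stop longer (brighter).
Aperture: f/11 → f/8 → f/5.6 — 2 stops opened up (brighter).
Net so far: 2 stops brighter. ISO: 6400 → 3200 → 1600.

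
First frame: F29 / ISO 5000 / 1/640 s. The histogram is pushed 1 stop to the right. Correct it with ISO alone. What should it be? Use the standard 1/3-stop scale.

Overexposed by 1 stop → need 1 stop darker.
ISO: 5000 → 4000 → 3200 → 2500.

ISO 2500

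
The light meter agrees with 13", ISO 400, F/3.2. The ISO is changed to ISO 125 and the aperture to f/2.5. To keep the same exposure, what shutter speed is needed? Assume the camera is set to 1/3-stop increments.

25 s

ISO: 400 → 320 → 250 → 200 → 160 → 125 — 1 2/3 stops lower (darker).
Aperture: f/3.2 → f/2.8 → f/2.5 — 2/3 stop wider (brighter).
Net change so far: 1 stop darker. Offset with the shutter speed: 13 → 15 → 20 → 25.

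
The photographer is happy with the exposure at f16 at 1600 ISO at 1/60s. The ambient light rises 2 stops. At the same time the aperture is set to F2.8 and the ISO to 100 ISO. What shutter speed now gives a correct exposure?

Scene light: 2 stops brighter.
Aperture: f/16 → f/11 → f/8 → f/5.6 → f/4 → f/2.8 — 5 stops wider (brighter).
ISO: 1600 → 800 → 400 → 200 → 100 — 4 stops lower (darker).
Net so far: 3 stops brighter. Shutter speed: 1/60 → 1/125 → 1/250 → 1/500.

1/500s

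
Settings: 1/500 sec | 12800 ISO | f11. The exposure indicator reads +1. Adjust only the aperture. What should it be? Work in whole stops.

Overexposed by 1 stop → need 1 stop darker.
Aperture: f/11 → f/16.

f/16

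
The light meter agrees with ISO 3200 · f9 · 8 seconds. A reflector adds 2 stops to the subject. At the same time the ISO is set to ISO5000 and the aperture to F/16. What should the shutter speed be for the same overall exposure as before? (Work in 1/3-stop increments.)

4 s

Scene light: 2 stops brighter.
ISO: 3200 → 4000 → 5000 — 2/3 stop raised (brighter).
Aperture: f/9 → f/10 → f/11 → f/13 → f/14 → f/16 — 1 2/3 stops smaller aperture (darker).
Net so far: 1 stop brighter. Shutter speed: 8 → 6 → 5 → 4.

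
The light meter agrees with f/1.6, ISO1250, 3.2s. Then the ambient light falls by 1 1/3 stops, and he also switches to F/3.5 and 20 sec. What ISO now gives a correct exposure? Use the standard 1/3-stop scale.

ISO 2500

Scene light: 1 1/3 stops darker.
Aperture: f/1.6 → f/1.8 → f/2 → f/2.2 → f/2.5 → f/2.8 → f/3.2 → f/3.5 — 2 1/3 stops smaller aperture (darker).
Shutter speed: 3.2 → 4 → 5 → 6 → 8 → 10 → 13 → 15 → 20 — 2 2/3 stops slower (brighter).
Net so far: 1 stop darker. ISO: 1250 → 1600 → 2000 → 2500.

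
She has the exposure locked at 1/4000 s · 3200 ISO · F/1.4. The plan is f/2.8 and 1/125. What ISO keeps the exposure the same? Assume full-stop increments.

Aperture: f/1.4 → f/2 → f/2.8 — 2 stops smaller aperture (darker).
Shutter speed: 1/4000 → 1/2000 → 1/1000 → 1/500 → 1/250 → 1/125 — 5 stops slower (brighter).
Net change so far: 3 stops brighter. Offset with the ISO: 3200 → 1600 → 800 → 400.

ISO 400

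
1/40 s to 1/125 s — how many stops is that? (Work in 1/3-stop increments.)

1/40 → 1/50 → 1/60 → 1/80 → 1/100 → 1/125 — count the steps: 5 third-stops = 1 2/3 stops.

1 2/3 stops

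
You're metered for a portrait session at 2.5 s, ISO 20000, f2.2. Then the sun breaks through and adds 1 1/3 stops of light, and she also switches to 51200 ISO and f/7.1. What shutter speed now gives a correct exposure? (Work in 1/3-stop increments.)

4 s

Scene light: 1 1/3 stops brighter.
ISO: 20000 → 25600 → 32000 → 40000 → 51200 — 1 1/3 stops higher (brighter).
Aperture: f/2.2 → f/2.5 → f/2.8 → f/3.2 → f/3.5 → f/4 → f/4.5 → f/5 → f/5.6 → f/6.3 → f/7.1 — 3 1/3 stops smaller aperture (darker).
Net so far: 2/3 stop darker. Shutter speed: 2.5 → 3.2 → 4.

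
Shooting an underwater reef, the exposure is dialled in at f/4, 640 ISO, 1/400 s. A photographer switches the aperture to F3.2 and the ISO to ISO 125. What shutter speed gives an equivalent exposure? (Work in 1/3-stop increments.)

Aperture: f/4 → f/3.5 → f/3.2 — 2/3 stop opened up (brighter).
ISO: 640 → 500 → 400 → 320 → 250 → 200 → 160 → 125 — 2 1/3 stops lower (darker).
Net change so far: 1 2/3 stops darker. Offset with the shutter speed: 1/400 → 1/320 → 1/250 → 1/200 → 1/160 → 1/125.

1/125s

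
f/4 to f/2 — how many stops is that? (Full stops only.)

2 stops

f/4 → f/2.8 → f/2 — count the steps: 2 stops.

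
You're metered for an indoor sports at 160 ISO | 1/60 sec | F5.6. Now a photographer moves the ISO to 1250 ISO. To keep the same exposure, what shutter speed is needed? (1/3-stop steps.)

1/500s

ISO: 160 → 200 → 250 → 320 → 400 → 500 → 640 → 800 → 1000 → 1250 — 3 stops higher (brighter).
Need 3 stops darker from the shutter speed: 1/60 → 1/80 → 1/100 → 1/125 → 1/160 → 1/200 → 1/250 → 1/320 → 1/400 → 1/500.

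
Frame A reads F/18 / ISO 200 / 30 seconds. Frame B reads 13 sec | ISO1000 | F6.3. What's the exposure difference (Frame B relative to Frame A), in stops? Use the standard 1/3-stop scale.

4 stops brighter

Aperture: f/18 → f/16 → f/14 → f/13 → f/11 → f/10 → f/9 → f/8 → f/7.1 → f/6.3 — 3 stops wider (brighter).
Shutter speed: 30 → 25 → 20 → 15 → 13 — 1 1/3 stops shorter (darker).
ISO: 200 → 250 → 320 → 400 → 500 → 640 → 800 → 1000 — 2 1/3 stops higher (brighter).
Net: +3 −1 1/3 +2 1/3 = +4 stops.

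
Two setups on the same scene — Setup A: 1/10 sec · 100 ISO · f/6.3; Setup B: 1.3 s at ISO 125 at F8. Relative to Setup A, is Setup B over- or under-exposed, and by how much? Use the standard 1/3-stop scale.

3 1/3 stops brighter

Aperture: f/6.3 → f/7.1 → f/8 — 2/3 stop narrower (darker).
Shutter speed: 1/10 → 1/8 → 1/6 → 1/5 → 1/4 → 0.3 → 0.4 → 0.5 → 0.6 → 0.8 → 1 → 1.3 — 3 2/3 stops longer (brighter).
ISO: 100 → 125 — 1/3 stop higher (brighter).
Net: −2/3 +3 2/3 +1/3 = +3 1/3 stops.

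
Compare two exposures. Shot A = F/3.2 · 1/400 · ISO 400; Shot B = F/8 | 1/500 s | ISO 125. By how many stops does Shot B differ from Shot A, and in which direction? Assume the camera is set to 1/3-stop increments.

Aperture: f/3.2 → f/3.5 → f/4 → f/4.5 → f/5 → f/5.6 → f/6.3 → f/7.1 → f/8 — 2 2/3 stops narrower (darker).
Shutter speed: 1/400 → 1/500 — 1/3 stop faster (darker).
ISO: 400 → 320 → 250 → 200 → 160 → 125 — 1 2/3 stops dropped (darker).
Net: −2 2/3 −1/3 −1 2/3 = −4 2/3 stops.

4 2/3 stops darker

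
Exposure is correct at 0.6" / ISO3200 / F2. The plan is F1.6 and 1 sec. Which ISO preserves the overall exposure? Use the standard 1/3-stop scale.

ISO 1250

Aperture: f/2 → f/1.8 → f/1.6 — 2/3 stop opened up (brighter).
Shutter speed: 0.6 → 0.8 → 1 — 2/3 stop slower (brighter).
Net change so far: 1 1/3 stops brighter. Offset with the ISO: 3200 → 2500 → 2000 → 1600 → 1250.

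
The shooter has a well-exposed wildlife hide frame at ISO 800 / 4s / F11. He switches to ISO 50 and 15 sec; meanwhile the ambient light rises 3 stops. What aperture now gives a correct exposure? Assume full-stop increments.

f/16

Scene light: 3 stops brighter.
ISO: 800 → 400 → 200 → 100 → 50 — 4 stops lower (darker).
Shutter speed: 4 → 8 → 15 — 2 stops longer (brighter).
Net so far: 1 stop brighter. Aperture: f/11 → f/16.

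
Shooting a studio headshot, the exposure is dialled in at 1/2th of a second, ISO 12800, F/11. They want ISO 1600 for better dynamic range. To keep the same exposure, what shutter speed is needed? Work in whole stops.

4 s

ISO: 12800 → 6400 → 3200 → 1600 — 3 stops lower (darker).
Need 3 stops brighter from the shutter speed: 1/2 → 1 → 2 → 4.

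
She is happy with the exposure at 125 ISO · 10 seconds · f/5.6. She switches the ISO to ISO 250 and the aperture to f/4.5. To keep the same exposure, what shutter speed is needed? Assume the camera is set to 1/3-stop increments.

ISO: 125 → 160 → 200 → 250 — 1 stop higher (brighter).
Aperture: f/5.6 → f/5 → f/4.5 — 2/3 stop opened up (brighter).
Net change so far: 1 2/3 stops brighter. Offset with the shutter speed: 10 → 8 → 6 → 5 → 4 → 3.2.

3.2 s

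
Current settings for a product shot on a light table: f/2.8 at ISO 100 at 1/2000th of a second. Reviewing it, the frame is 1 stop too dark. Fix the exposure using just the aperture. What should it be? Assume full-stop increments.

Underexposed by 1 stop → need 1 stop brighter.
Aperture: f/2.8 → f/2.

f/2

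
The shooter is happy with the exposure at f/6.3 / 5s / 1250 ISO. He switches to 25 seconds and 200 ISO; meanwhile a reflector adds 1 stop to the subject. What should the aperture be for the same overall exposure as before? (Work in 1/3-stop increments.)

f/8

Scene light: 1 stop brighter.
Shutter speed: 5 → 6 → 8 → 10 → 13 → 15 → 20 → 25 — 2 1/3 stops longer (brighter).
ISO: 1250 → 1000 → 800 → 640 → 500 → 400 → 320 → 250 → 200 — 2 2/3 stops lower (darker).
Net so far: 2/3 stop brighter. Aperture: f/6.3 → f/7.1 → f/8.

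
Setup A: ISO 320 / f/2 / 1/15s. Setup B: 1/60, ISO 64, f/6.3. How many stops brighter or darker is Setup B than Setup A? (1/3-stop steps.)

7 2/3 stops darker

Aperture: f/2 → f/2.2 → f/2.5 → f/2.8 → f/3.2 → f/3.5 → f/4 → f/4.5 → f/5 → f/5.6 → f/6.3 — 3 1/3 stops smaller aperture (darker).
Shutter speed: 1/15 → 1/20 → 1/25 → 1/30 → 1/40 → 1/50 → 1/60 — 2 stops shorter (darker).
ISO: 320 → 250 → 200 → 160 → 125 → 100 → 80 → 64 — 2 1/3 stops lower (darker).
Net: −3 1/3 −2 −2 1/3 = −7 2/3 stops.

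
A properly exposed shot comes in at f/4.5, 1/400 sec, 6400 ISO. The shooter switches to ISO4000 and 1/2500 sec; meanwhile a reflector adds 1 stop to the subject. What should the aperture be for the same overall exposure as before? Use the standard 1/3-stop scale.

Scene light: 1 stop brighter.
ISO: 6400 → 5000 → 4000 — 2/3 stop dropped (darker).
Shutter speed: 1/400 → 1/500 → 1/640 → 1/800 → 1/1000 → 1/1250 → 1/1600 → 1/2000 → 1/2500 — 2 2/3 stops shorter (darker).
Net so far: 2 1/3 stops darker. Aperture: f/4.5 → f/4 → f/3.5 → f/3.2 → f/2.8 → f/2.5 → f/2.2 → f/2.

f/2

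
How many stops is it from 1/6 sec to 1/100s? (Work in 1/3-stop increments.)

1/6 → 1/8 → 1/10 → 1/13 → 1/15 → 1/20 → 1/25 → 1/30 → 1/40 → 1/50 → 1/60 → 1/80 → 1/100 — count the steps: 12 third-stops = 4 stops.

4 stops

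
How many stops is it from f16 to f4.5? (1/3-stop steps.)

3 2/3 stops

f/16 → f/14 → f/13 → f/11 → f/10 → f/9 → f/8 → f/7.1 → f/6.3 → f/5.6 → f/5 → f/4.5 — count the steps: 11 third-stops = 3 2/3 stops.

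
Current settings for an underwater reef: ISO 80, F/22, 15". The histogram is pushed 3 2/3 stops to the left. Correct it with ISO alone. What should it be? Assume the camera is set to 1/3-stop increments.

Underexposed by 3 2/3 stops → need 3 2/3 stops brighter.
ISO: 80 → 100 → 125 → 160 → 200 → 250 → 320 → 400 → 500 → 640 → 800 → 1000.

ISO 1000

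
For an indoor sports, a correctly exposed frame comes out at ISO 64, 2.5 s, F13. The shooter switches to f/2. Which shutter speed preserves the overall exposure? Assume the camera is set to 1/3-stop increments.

Aperture: f/13 → f/11 → f/10 → f/9 → f/8 → f/7.1 → f/6.3 → f/5.6 → f/5 → f/4.5 → f/4 → f/3.5 → f/3.2 → f/2.8 → f/2.5 → f/2.2 → f/2 — 5 1/3 stops opened up (brighter).
Need 5 1/3 stops darker from the shutter speed: 2.5 → 2 → 1.6 → 1.3 → 1 → 0.8 → 0.6 → 0.5 → 0.4 → 0.3 → 1/4 → 1/5 → 1/6 → 1/8 → 1/10 → 1/13 → 1/15.

1/15s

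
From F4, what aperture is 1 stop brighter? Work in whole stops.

f/2.8

Aperture: f/4 → f/2.8 — 1 stop wider (brighter).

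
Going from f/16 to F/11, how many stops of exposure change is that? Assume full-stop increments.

f/16 → f/11 — count the steps: 1 stop.

1 stop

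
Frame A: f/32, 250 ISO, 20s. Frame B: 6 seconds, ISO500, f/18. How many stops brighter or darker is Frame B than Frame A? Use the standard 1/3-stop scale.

Aperture: f/32 → f/29 → f/25 → f/22 → f/20 → f/18 — 1 2/3 stops wider (brighter).
Shutter speed: 20 → 15 → 13 → 10 → 8 → 6 — 1 2/3 stops shorter (darker).
ISO: 250 → 320 → 400 → 500 — 1 stop raised (brighter).
Net: +1 2/3 −1 2/3 +1 = +1 stop.

1 stop brighter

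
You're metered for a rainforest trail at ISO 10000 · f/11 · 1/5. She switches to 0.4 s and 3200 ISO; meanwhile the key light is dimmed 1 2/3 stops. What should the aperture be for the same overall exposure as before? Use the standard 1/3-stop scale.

f/5

Scene light: 1 2/3 stops darker.
Shutter speed: 1/5 → 1/4 → 0.3 → 0.4 — 1 stop longer (brighter).
ISO: 10000 → 8000 → 6400 → 5000 → 4000 → 3200 — 1 2/3 stops lower (darker).
Net so far: 2 1/3 stops darker. Aperture: f/11 → f/10 → f/9 → f/8 → f/7.1 → f/6.3 → f/5.6 → f/5.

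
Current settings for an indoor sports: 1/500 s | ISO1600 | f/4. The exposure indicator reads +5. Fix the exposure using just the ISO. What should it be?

Overexposed by 5 stops → need 5 stops darker.
ISO: 1600 → 800 → 400 → 200 → 100 → 50.

ISO 50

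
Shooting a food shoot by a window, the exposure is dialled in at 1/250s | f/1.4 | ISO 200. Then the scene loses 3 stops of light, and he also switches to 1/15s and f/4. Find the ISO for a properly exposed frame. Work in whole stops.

Scene light: 3 stops darker.
Shutter speed: 1/250 → 1/125 → 1/60 → 1/30 → 1/15 — 4 stops slower (brighter).
Aperture: f/1.4 → f/2 → f/2.8 → f/4 — 3 stops smaller aperture (darker).
Net so far: 2 stops darker. ISO: 200 → 400 → 800.

ISO 800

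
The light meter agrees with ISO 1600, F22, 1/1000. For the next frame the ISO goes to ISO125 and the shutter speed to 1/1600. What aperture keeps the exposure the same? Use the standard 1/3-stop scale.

f/5

ISO: 1600 → 1250 → 1000 → 800 → 640 → 500 → 400 → 320 → 250 → 200 → 160 → 125 — 3 2/3 stops lower (darker).
Shutter speed: 1/1000 → 1/1250 → 1/1600 — 2/3 stop faster (darker).
Net change so far: 4 1/3 stops darker. Offset with the aperture: f/22 → f/20 → f/18 → f/16 → f/14 → f/13 → f/11 → f/10 → f/9 → f/8 → f/7.1 → f/6.3 → f/5.6 → f/5.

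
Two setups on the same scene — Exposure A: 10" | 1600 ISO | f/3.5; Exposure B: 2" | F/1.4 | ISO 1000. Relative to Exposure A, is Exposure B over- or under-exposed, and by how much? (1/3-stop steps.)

Aperture: f/3.5 → f/3.2 → f/2.8 → f/2.5 → f/2.2 → f/2 → f/1.8 → f/1.6 → f/1.4 — 2 2/3 stops larger aperture (brighter).
Shutter speed: 10 → 8 → 6 → 5 → 4 → 3.2 → 2.5 → 2 — 2 1/3 stops faster (darker).
ISO: 1600 → 1250 → 1000 — 2/3 stop dropped (darker).
Net: +2 2/3 −2 1/3 −2/3 = −1/3 stops.

1/3 stop darker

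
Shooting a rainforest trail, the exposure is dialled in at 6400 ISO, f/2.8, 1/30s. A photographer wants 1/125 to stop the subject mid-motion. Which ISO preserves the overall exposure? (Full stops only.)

ISO 25600

Shutter speed: 1/30 → 1/60 → 1/125 — 2 stops faster (darker).
Need 2 stops brighter from the ISO: 6400 → 12800 → 25600.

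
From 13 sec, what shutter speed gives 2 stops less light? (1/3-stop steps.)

3.2 s

Shutter speed: 13 → 10 → 8 → 6 → 5 → 4 → 3.2 — 2 stops faster (darker).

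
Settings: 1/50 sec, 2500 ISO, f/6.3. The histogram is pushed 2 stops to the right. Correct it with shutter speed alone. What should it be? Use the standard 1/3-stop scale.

Overexposed by 2 stops → need 2 stops darker.
Shutter speed: 1/50 → 1/60 → 1/80 → 1/100 → 1/125 → 1/160 → 1/200.

1/200s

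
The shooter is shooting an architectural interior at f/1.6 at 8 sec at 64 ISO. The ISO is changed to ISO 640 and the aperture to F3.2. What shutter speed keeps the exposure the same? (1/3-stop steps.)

ISO: 64 → 80 → 100 → 125 → 160 → 200 → 250 → 320 → 400 → 500 → 640 — 3 1/3 stops higher (brighter).
Aperture: f/1.6 → f/1.8 → f/2 → f/2.2 → f/2.5 → f/2.8 → f/3.2 — 2 stops narrower (darker).
Net change so far: 1 1/3 stops brighter. Offset with the shutter speed: 8 → 6 → 5 → 4 → 3.2.

3.2 s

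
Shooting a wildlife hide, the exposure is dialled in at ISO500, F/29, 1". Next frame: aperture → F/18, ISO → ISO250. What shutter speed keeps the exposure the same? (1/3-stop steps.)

Aperture: f/29 → f/25 → f/22 → f/20 → f/18 — 1 1/3 stops wider (brighter).
ISO: 500 → 400 → 320 → 250 — 1 stop lower (darker).
Net change so far: 1/3 stop brighter. Offset with the shutter speed: 1 → 0.8.

0.8 s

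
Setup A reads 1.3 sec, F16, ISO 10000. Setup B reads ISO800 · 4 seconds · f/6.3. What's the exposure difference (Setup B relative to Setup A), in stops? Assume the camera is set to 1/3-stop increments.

Aperture: f/16 → f/14 → f/13 → f/11 → f/10 → f/9 → f/8 → f/7.1 → f/6.3 — 2 2/3 stops wider (brighter).
Shutter speed: 1.3 → 1.6 → 2 → 2.5 → 3.2 → 4 — 1 2/3 stops longer (brighter).
ISO: 10000 → 8000 → 6400 → 5000 → 4000 → 3200 → 2500 → 2000 → 1600 → 1250 → 1000 → 800 — 3 2/3 stops lower (darker).
Net: +2 2/3 +1 2/3 −3 2/3 = +2/3 stops.

2/3 stop brighter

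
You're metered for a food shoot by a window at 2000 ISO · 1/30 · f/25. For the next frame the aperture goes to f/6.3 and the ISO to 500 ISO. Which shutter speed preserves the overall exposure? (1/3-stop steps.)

Aperture: f/25 → f/22 → f/20 → f/18 → f/16 → f/14 → f/13 → f/11 → f/10 → f/9 → f/8 → f/7.1 → f/6.3 — 4 stops opened up (brighter).
ISO: 2000 → 1600 → 1250 → 1000 → 800 → 640 → 500 — 2 stops dropped (darker).
Net change so far: 2 stops brighter. Offset with the shutter speed: 1/30 → 1/40 → 1/50 → 1/60 → 1/80 → 1/100 → 1/125.

1/125s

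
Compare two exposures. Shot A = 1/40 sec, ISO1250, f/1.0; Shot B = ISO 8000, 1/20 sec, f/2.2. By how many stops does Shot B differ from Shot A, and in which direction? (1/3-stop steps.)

Aperture: f/1.0 → f/1.1 → f/1.2 → f/1.4 → f/1.6 → f/1.8 → f/2 → f/2.2 — 2 1/3 stops smaller aperture (darker).
Shutter speed: 1/40 → 1/30 → 1/25 → 1/20 — 1 stop longer (brighter).
ISO: 1250 → 1600 → 2000 → 2500 → 3200 → 4000 → 5000 → 6400 → 8000 — 2 2/3 stops raised (brighter).
Net: −2 1/3 +1 +2 2/3 = +1 1/3 stops.

1 1/3 stops brighter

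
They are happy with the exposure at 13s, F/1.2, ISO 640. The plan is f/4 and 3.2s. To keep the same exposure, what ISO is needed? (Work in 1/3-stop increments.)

Aperture: f/1.2 → f/1.4 → f/1.6 → f/1.8 → f/2 → f/2.2 → f/2.5 → f/2.8 → f/3.2 → f/3.5 → f/4 — 3 1/3 stops narrower (darker).
Shutter speed: 13 → 10 → 8 → 6 → 5 → 4 → 3.2 — 2 stops shorter (darker).
Net change so far: 5 1/3 stops darker. Offset with the ISO: 640 → 800 → 1000 → 1250 → 1600 → 2000 → 2500 → 3200 → 4000 → 5000 → 6400 → 8000 → 10000 → 12800 → 16000 → 20000 → 25600.

ISO 25600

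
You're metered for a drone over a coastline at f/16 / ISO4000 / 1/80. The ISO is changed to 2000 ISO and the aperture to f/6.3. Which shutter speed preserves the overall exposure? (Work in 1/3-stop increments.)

ISO: 4000 → 3200 → 2500 → 2000 — 1 stop dropped (darker).
Aperture: f/16 → f/14 → f/13 → f/11 → f/10 → f/9 → f/8 → f/7.1 → f/6.3 — 2 2/3 stops opened up (brighter).
Net change so far: 1 2/3 stops brighter. Offset with the shutter speed: 1/80 → 1/100 → 1/125 → 1/160 → 1/200 → 1/250.

1/250s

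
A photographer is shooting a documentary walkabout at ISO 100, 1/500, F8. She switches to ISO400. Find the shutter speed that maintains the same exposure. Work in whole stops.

1/2000s

ISO: 100 → 200 → 400 — 2 stops higher (brighter).
Need 2 stops darker from the shutter speed: 1/500 → 1/1000 → 1/2000.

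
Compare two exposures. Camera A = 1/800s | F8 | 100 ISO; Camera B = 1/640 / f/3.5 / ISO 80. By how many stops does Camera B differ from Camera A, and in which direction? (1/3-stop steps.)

Aperture: f/8 → f/7.1 → f/6.3 → f/5.6 → f/5 → f/4.5 → f/4 → f/3.5 — 2 1/3 stops wider (brighter).
Shutter speed: 1/800 → 1/640 — 1/3 stop slower (brighter).
ISO: 100 → 80 — 1/3 stop lower (darker).
Net: +2 1/3 +1/3 −1/3 = +2 1/3 stops.

2 1/3 stops brighter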